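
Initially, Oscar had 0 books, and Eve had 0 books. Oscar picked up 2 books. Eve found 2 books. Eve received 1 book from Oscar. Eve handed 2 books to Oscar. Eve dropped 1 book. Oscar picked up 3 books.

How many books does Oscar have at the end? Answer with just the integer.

Answer: 6

Derivation:
Tracking counts step by step:
Start: Oscar=0, Eve=0
Event 1 (Oscar +2): Oscar: 0 -> 2. State: Oscar=2, Eve=0
Event 2 (Eve +2): Eve: 0 -> 2. State: Oscar=2, Eve=2
Event 3 (Oscar -> Eve, 1): Oscar: 2 -> 1, Eve: 2 -> 3. State: Oscar=1, Eve=3
Event 4 (Eve -> Oscar, 2): Eve: 3 -> 1, Oscar: 1 -> 3. State: Oscar=3, Eve=1
Event 5 (Eve -1): Eve: 1 -> 0. State: Oscar=3, Eve=0
Event 6 (Oscar +3): Oscar: 3 -> 6. State: Oscar=6, Eve=0

Oscar's final count: 6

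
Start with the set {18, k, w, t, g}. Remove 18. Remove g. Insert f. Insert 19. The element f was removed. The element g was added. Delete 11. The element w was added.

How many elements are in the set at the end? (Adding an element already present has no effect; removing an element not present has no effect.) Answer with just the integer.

Tracking the set through each operation:
Start: {18, g, k, t, w}
Event 1 (remove 18): removed. Set: {g, k, t, w}
Event 2 (remove g): removed. Set: {k, t, w}
Event 3 (add f): added. Set: {f, k, t, w}
Event 4 (add 19): added. Set: {19, f, k, t, w}
Event 5 (remove f): removed. Set: {19, k, t, w}
Event 6 (add g): added. Set: {19, g, k, t, w}
Event 7 (remove 11): not present, no change. Set: {19, g, k, t, w}
Event 8 (add w): already present, no change. Set: {19, g, k, t, w}

Final set: {19, g, k, t, w} (size 5)

Answer: 5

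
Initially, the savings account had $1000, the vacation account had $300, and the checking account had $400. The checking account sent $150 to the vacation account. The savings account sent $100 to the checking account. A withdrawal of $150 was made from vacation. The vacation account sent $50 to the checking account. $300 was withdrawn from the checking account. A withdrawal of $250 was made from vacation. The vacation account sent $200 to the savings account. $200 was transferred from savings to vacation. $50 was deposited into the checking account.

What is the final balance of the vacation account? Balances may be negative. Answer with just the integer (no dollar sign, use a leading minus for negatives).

Answer: 0

Derivation:
Tracking account balances step by step:
Start: savings=1000, vacation=300, checking=400
Event 1 (transfer 150 checking -> vacation): checking: 400 - 150 = 250, vacation: 300 + 150 = 450. Balances: savings=1000, vacation=450, checking=250
Event 2 (transfer 100 savings -> checking): savings: 1000 - 100 = 900, checking: 250 + 100 = 350. Balances: savings=900, vacation=450, checking=350
Event 3 (withdraw 150 from vacation): vacation: 450 - 150 = 300. Balances: savings=900, vacation=300, checking=350
Event 4 (transfer 50 vacation -> checking): vacation: 300 - 50 = 250, checking: 350 + 50 = 400. Balances: savings=900, vacation=250, checking=400
Event 5 (withdraw 300 from checking): checking: 400 - 300 = 100. Balances: savings=900, vacation=250, checking=100
Event 6 (withdraw 250 from vacation): vacation: 250 - 250 = 0. Balances: savings=900, vacation=0, checking=100
Event 7 (transfer 200 vacation -> savings): vacation: 0 - 200 = -200, savings: 900 + 200 = 1100. Balances: savings=1100, vacation=-200, checking=100
Event 8 (transfer 200 savings -> vacation): savings: 1100 - 200 = 900, vacation: -200 + 200 = 0. Balances: savings=900, vacation=0, checking=100
Event 9 (deposit 50 to checking): checking: 100 + 50 = 150. Balances: savings=900, vacation=0, checking=150

Final balance of vacation: 0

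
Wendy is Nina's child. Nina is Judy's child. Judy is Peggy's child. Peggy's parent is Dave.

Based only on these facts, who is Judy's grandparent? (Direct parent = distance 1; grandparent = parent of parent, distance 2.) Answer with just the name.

Reconstructing the parent chain from the given facts:
  Dave -> Peggy -> Judy -> Nina -> Wendy
(each arrow means 'parent of the next')
Positions in the chain (0 = top):
  position of Dave: 0
  position of Peggy: 1
  position of Judy: 2
  position of Nina: 3
  position of Wendy: 4

Judy is at position 2; the grandparent is 2 steps up the chain, i.e. position 0: Dave.

Answer: Dave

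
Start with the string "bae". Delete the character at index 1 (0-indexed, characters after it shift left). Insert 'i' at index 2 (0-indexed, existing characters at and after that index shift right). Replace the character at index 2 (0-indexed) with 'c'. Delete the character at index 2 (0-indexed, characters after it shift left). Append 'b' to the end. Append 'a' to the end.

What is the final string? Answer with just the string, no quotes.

Answer: beba

Derivation:
Applying each edit step by step:
Start: "bae"
Op 1 (delete idx 1 = 'a'): "bae" -> "be"
Op 2 (insert 'i' at idx 2): "be" -> "bei"
Op 3 (replace idx 2: 'i' -> 'c'): "bei" -> "bec"
Op 4 (delete idx 2 = 'c'): "bec" -> "be"
Op 5 (append 'b'): "be" -> "beb"
Op 6 (append 'a'): "beb" -> "beba"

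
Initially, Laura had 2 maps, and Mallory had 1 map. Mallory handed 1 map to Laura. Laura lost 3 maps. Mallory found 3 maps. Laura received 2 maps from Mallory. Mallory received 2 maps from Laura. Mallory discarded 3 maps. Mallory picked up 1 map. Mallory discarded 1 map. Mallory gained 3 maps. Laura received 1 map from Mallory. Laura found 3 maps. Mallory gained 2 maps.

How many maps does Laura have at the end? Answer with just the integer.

Answer: 4

Derivation:
Tracking counts step by step:
Start: Laura=2, Mallory=1
Event 1 (Mallory -> Laura, 1): Mallory: 1 -> 0, Laura: 2 -> 3. State: Laura=3, Mallory=0
Event 2 (Laura -3): Laura: 3 -> 0. State: Laura=0, Mallory=0
Event 3 (Mallory +3): Mallory: 0 -> 3. State: Laura=0, Mallory=3
Event 4 (Mallory -> Laura, 2): Mallory: 3 -> 1, Laura: 0 -> 2. State: Laura=2, Mallory=1
Event 5 (Laura -> Mallory, 2): Laura: 2 -> 0, Mallory: 1 -> 3. State: Laura=0, Mallory=3
Event 6 (Mallory -3): Mallory: 3 -> 0. State: Laura=0, Mallory=0
Event 7 (Mallory +1): Mallory: 0 -> 1. State: Laura=0, Mallory=1
Event 8 (Mallory -1): Mallory: 1 -> 0. State: Laura=0, Mallory=0
Event 9 (Mallory +3): Mallory: 0 -> 3. State: Laura=0, Mallory=3
Event 10 (Mallory -> Laura, 1): Mallory: 3 -> 2, Laura: 0 -> 1. State: Laura=1, Mallory=2
Event 11 (Laura +3): Laura: 1 -> 4. State: Laura=4, Mallory=2
Event 12 (Mallory +2): Mallory: 2 -> 4. State: Laura=4, Mallory=4

Laura's final count: 4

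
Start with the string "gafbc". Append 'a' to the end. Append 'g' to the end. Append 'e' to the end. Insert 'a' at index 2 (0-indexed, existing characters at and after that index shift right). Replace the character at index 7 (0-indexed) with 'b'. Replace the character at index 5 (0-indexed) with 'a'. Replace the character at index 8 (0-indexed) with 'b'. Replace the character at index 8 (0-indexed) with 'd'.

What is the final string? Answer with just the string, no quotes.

Answer: gaafbaabd

Derivation:
Applying each edit step by step:
Start: "gafbc"
Op 1 (append 'a'): "gafbc" -> "gafbca"
Op 2 (append 'g'): "gafbca" -> "gafbcag"
Op 3 (append 'e'): "gafbcag" -> "gafbcage"
Op 4 (insert 'a' at idx 2): "gafbcage" -> "gaafbcage"
Op 5 (replace idx 7: 'g' -> 'b'): "gaafbcage" -> "gaafbcabe"
Op 6 (replace idx 5: 'c' -> 'a'): "gaafbcabe" -> "gaafbaabe"
Op 7 (replace idx 8: 'e' -> 'b'): "gaafbaabe" -> "gaafbaabb"
Op 8 (replace idx 8: 'b' -> 'd'): "gaafbaabb" -> "gaafbaabd"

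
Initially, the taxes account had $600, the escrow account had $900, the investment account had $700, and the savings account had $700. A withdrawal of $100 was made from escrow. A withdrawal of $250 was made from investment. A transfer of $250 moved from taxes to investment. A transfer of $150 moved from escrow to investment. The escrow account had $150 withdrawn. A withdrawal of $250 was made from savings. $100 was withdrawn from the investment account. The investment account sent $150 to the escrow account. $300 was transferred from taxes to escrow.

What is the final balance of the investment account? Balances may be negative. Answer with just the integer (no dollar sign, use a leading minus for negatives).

Answer: 600

Derivation:
Tracking account balances step by step:
Start: taxes=600, escrow=900, investment=700, savings=700
Event 1 (withdraw 100 from escrow): escrow: 900 - 100 = 800. Balances: taxes=600, escrow=800, investment=700, savings=700
Event 2 (withdraw 250 from investment): investment: 700 - 250 = 450. Balances: taxes=600, escrow=800, investment=450, savings=700
Event 3 (transfer 250 taxes -> investment): taxes: 600 - 250 = 350, investment: 450 + 250 = 700. Balances: taxes=350, escrow=800, investment=700, savings=700
Event 4 (transfer 150 escrow -> investment): escrow: 800 - 150 = 650, investment: 700 + 150 = 850. Balances: taxes=350, escrow=650, investment=850, savings=700
Event 5 (withdraw 150 from escrow): escrow: 650 - 150 = 500. Balances: taxes=350, escrow=500, investment=850, savings=700
Event 6 (withdraw 250 from savings): savings: 700 - 250 = 450. Balances: taxes=350, escrow=500, investment=850, savings=450
Event 7 (withdraw 100 from investment): investment: 850 - 100 = 750. Balances: taxes=350, escrow=500, investment=750, savings=450
Event 8 (transfer 150 investment -> escrow): investment: 750 - 150 = 600, escrow: 500 + 150 = 650. Balances: taxes=350, escrow=650, investment=600, savings=450
Event 9 (transfer 300 taxes -> escrow): taxes: 350 - 300 = 50, escrow: 650 + 300 = 950. Balances: taxes=50, escrow=950, investment=600, savings=450

Final balance of investment: 600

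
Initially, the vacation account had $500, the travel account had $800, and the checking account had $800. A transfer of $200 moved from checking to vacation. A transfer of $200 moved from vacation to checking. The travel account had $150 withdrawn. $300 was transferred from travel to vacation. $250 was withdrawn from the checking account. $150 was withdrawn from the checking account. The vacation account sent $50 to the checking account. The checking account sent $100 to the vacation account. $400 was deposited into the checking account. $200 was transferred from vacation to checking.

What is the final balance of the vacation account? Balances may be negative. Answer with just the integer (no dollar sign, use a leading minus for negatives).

Tracking account balances step by step:
Start: vacation=500, travel=800, checking=800
Event 1 (transfer 200 checking -> vacation): checking: 800 - 200 = 600, vacation: 500 + 200 = 700. Balances: vacation=700, travel=800, checking=600
Event 2 (transfer 200 vacation -> checking): vacation: 700 - 200 = 500, checking: 600 + 200 = 800. Balances: vacation=500, travel=800, checking=800
Event 3 (withdraw 150 from travel): travel: 800 - 150 = 650. Balances: vacation=500, travel=650, checking=800
Event 4 (transfer 300 travel -> vacation): travel: 650 - 300 = 350, vacation: 500 + 300 = 800. Balances: vacation=800, travel=350, checking=800
Event 5 (withdraw 250 from checking): checking: 800 - 250 = 550. Balances: vacation=800, travel=350, checking=550
Event 6 (withdraw 150 from checking): checking: 550 - 150 = 400. Balances: vacation=800, travel=350, checking=400
Event 7 (transfer 50 vacation -> checking): vacation: 800 - 50 = 750, checking: 400 + 50 = 450. Balances: vacation=750, travel=350, checking=450
Event 8 (transfer 100 checking -> vacation): checking: 450 - 100 = 350, vacation: 750 + 100 = 850. Balances: vacation=850, travel=350, checking=350
Event 9 (deposit 400 to checking): checking: 350 + 400 = 750. Balances: vacation=850, travel=350, checking=750
Event 10 (transfer 200 vacation -> checking): vacation: 850 - 200 = 650, checking: 750 + 200 = 950. Balances: vacation=650, travel=350, checking=950

Final balance of vacation: 650

Answer: 650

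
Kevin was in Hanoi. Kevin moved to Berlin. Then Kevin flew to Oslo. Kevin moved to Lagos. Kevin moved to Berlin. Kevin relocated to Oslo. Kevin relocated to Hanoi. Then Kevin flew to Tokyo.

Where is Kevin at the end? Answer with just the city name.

Answer: Tokyo

Derivation:
Tracking Kevin's location:
Start: Kevin is in Hanoi.
After move 1: Hanoi -> Berlin. Kevin is in Berlin.
After move 2: Berlin -> Oslo. Kevin is in Oslo.
After move 3: Oslo -> Lagos. Kevin is in Lagos.
After move 4: Lagos -> Berlin. Kevin is in Berlin.
After move 5: Berlin -> Oslo. Kevin is in Oslo.
After move 6: Oslo -> Hanoi. Kevin is in Hanoi.
After move 7: Hanoi -> Tokyo. Kevin is in Tokyo.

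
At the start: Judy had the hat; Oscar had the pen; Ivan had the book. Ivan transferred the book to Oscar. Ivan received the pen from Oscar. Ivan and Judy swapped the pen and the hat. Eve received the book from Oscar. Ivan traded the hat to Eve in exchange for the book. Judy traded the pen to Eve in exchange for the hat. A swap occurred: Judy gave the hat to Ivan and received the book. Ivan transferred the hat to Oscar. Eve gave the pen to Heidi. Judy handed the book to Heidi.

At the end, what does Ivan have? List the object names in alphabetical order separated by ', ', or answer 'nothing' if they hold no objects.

Tracking all object holders:
Start: hat:Judy, pen:Oscar, book:Ivan
Event 1 (give book: Ivan -> Oscar). State: hat:Judy, pen:Oscar, book:Oscar
Event 2 (give pen: Oscar -> Ivan). State: hat:Judy, pen:Ivan, book:Oscar
Event 3 (swap pen<->hat: now pen:Judy, hat:Ivan). State: hat:Ivan, pen:Judy, book:Oscar
Event 4 (give book: Oscar -> Eve). State: hat:Ivan, pen:Judy, book:Eve
Event 5 (swap hat<->book: now hat:Eve, book:Ivan). State: hat:Eve, pen:Judy, book:Ivan
Event 6 (swap pen<->hat: now pen:Eve, hat:Judy). State: hat:Judy, pen:Eve, book:Ivan
Event 7 (swap hat<->book: now hat:Ivan, book:Judy). State: hat:Ivan, pen:Eve, book:Judy
Event 8 (give hat: Ivan -> Oscar). State: hat:Oscar, pen:Eve, book:Judy
Event 9 (give pen: Eve -> Heidi). State: hat:Oscar, pen:Heidi, book:Judy
Event 10 (give book: Judy -> Heidi). State: hat:Oscar, pen:Heidi, book:Heidi

Final state: hat:Oscar, pen:Heidi, book:Heidi
Ivan holds: (nothing).

Answer: nothing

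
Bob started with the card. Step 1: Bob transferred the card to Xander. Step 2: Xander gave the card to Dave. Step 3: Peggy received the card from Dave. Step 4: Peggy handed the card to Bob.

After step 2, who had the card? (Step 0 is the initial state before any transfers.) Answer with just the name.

Answer: Dave

Derivation:
Tracking the card holder through step 2:
After step 0 (start): Bob
After step 1: Xander
After step 2: Dave

At step 2, the holder is Dave.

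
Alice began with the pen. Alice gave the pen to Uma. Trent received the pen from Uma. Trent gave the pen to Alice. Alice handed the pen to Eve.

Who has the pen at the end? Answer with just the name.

Tracking the pen through each event:
Start: Alice has the pen.
After event 1: Uma has the pen.
After event 2: Trent has the pen.
After event 3: Alice has the pen.
After event 4: Eve has the pen.

Answer: Eve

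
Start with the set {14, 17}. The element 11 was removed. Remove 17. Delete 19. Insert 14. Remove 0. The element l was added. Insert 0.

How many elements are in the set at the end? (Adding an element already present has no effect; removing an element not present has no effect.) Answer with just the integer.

Answer: 3

Derivation:
Tracking the set through each operation:
Start: {14, 17}
Event 1 (remove 11): not present, no change. Set: {14, 17}
Event 2 (remove 17): removed. Set: {14}
Event 3 (remove 19): not present, no change. Set: {14}
Event 4 (add 14): already present, no change. Set: {14}
Event 5 (remove 0): not present, no change. Set: {14}
Event 6 (add l): added. Set: {14, l}
Event 7 (add 0): added. Set: {0, 14, l}

Final set: {0, 14, l} (size 3)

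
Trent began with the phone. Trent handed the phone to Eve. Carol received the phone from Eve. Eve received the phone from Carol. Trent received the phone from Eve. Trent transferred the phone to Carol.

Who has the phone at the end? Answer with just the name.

Answer: Carol

Derivation:
Tracking the phone through each event:
Start: Trent has the phone.
After event 1: Eve has the phone.
After event 2: Carol has the phone.
After event 3: Eve has the phone.
After event 4: Trent has the phone.
After event 5: Carol has the phone.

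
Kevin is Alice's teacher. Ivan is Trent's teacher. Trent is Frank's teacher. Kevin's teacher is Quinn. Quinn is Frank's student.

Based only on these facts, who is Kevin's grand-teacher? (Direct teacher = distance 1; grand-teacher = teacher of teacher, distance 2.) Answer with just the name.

Reconstructing the teacher chain from the given facts:
  Ivan -> Trent -> Frank -> Quinn -> Kevin -> Alice
(each arrow means 'teacher of the next')
Positions in the chain (0 = top):
  position of Ivan: 0
  position of Trent: 1
  position of Frank: 2
  position of Quinn: 3
  position of Kevin: 4
  position of Alice: 5

Kevin is at position 4; the grand-teacher is 2 steps up the chain, i.e. position 2: Frank.

Answer: Frank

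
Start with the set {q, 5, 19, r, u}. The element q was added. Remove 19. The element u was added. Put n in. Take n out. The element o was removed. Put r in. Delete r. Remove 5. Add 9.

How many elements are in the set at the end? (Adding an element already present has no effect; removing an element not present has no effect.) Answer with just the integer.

Tracking the set through each operation:
Start: {19, 5, q, r, u}
Event 1 (add q): already present, no change. Set: {19, 5, q, r, u}
Event 2 (remove 19): removed. Set: {5, q, r, u}
Event 3 (add u): already present, no change. Set: {5, q, r, u}
Event 4 (add n): added. Set: {5, n, q, r, u}
Event 5 (remove n): removed. Set: {5, q, r, u}
Event 6 (remove o): not present, no change. Set: {5, q, r, u}
Event 7 (add r): already present, no change. Set: {5, q, r, u}
Event 8 (remove r): removed. Set: {5, q, u}
Event 9 (remove 5): removed. Set: {q, u}
Event 10 (add 9): added. Set: {9, q, u}

Final set: {9, q, u} (size 3)

Answer: 3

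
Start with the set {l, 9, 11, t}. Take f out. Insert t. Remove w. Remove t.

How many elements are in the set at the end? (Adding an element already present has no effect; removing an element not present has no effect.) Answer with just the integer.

Tracking the set through each operation:
Start: {11, 9, l, t}
Event 1 (remove f): not present, no change. Set: {11, 9, l, t}
Event 2 (add t): already present, no change. Set: {11, 9, l, t}
Event 3 (remove w): not present, no change. Set: {11, 9, l, t}
Event 4 (remove t): removed. Set: {11, 9, l}

Final set: {11, 9, l} (size 3)

Answer: 3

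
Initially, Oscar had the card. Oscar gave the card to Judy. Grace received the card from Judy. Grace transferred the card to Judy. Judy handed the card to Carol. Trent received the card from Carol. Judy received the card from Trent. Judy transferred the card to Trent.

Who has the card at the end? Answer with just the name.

Tracking the card through each event:
Start: Oscar has the card.
After event 1: Judy has the card.
After event 2: Grace has the card.
After event 3: Judy has the card.
After event 4: Carol has the card.
After event 5: Trent has the card.
After event 6: Judy has the card.
After event 7: Trent has the card.

Answer: Trent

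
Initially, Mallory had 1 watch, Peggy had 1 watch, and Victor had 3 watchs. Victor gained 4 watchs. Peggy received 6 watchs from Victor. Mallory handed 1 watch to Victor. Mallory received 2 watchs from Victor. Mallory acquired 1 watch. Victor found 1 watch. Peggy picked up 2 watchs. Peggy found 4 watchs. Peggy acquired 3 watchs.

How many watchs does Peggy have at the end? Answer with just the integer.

Tracking counts step by step:
Start: Mallory=1, Peggy=1, Victor=3
Event 1 (Victor +4): Victor: 3 -> 7. State: Mallory=1, Peggy=1, Victor=7
Event 2 (Victor -> Peggy, 6): Victor: 7 -> 1, Peggy: 1 -> 7. State: Mallory=1, Peggy=7, Victor=1
Event 3 (Mallory -> Victor, 1): Mallory: 1 -> 0, Victor: 1 -> 2. State: Mallory=0, Peggy=7, Victor=2
Event 4 (Victor -> Mallory, 2): Victor: 2 -> 0, Mallory: 0 -> 2. State: Mallory=2, Peggy=7, Victor=0
Event 5 (Mallory +1): Mallory: 2 -> 3. State: Mallory=3, Peggy=7, Victor=0
Event 6 (Victor +1): Victor: 0 -> 1. State: Mallory=3, Peggy=7, Victor=1
Event 7 (Peggy +2): Peggy: 7 -> 9. State: Mallory=3, Peggy=9, Victor=1
Event 8 (Peggy +4): Peggy: 9 -> 13. State: Mallory=3, Peggy=13, Victor=1
Event 9 (Peggy +3): Peggy: 13 -> 16. State: Mallory=3, Peggy=16, Victor=1

Peggy's final count: 16

Answer: 16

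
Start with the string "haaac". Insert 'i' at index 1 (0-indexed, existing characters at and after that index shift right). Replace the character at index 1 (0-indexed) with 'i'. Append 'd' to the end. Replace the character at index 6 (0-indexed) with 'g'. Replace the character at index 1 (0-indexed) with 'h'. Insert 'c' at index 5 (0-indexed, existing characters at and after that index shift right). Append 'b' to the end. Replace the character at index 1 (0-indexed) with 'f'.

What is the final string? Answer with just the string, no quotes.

Applying each edit step by step:
Start: "haaac"
Op 1 (insert 'i' at idx 1): "haaac" -> "hiaaac"
Op 2 (replace idx 1: 'i' -> 'i'): "hiaaac" -> "hiaaac"
Op 3 (append 'd'): "hiaaac" -> "hiaaacd"
Op 4 (replace idx 6: 'd' -> 'g'): "hiaaacd" -> "hiaaacg"
Op 5 (replace idx 1: 'i' -> 'h'): "hiaaacg" -> "hhaaacg"
Op 6 (insert 'c' at idx 5): "hhaaacg" -> "hhaaaccg"
Op 7 (append 'b'): "hhaaaccg" -> "hhaaaccgb"
Op 8 (replace idx 1: 'h' -> 'f'): "hhaaaccgb" -> "hfaaaccgb"

Answer: hfaaaccgb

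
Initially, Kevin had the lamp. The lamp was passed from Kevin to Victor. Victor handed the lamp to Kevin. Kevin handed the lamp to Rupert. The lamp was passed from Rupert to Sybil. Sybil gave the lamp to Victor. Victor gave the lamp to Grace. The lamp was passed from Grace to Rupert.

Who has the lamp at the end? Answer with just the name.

Tracking the lamp through each event:
Start: Kevin has the lamp.
After event 1: Victor has the lamp.
After event 2: Kevin has the lamp.
After event 3: Rupert has the lamp.
After event 4: Sybil has the lamp.
After event 5: Victor has the lamp.
After event 6: Grace has the lamp.
After event 7: Rupert has the lamp.

Answer: Rupert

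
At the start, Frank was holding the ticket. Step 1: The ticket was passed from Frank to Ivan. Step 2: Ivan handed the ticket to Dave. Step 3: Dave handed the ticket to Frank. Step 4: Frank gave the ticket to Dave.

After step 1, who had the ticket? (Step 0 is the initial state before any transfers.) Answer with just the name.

Answer: Ivan

Derivation:
Tracking the ticket holder through step 1:
After step 0 (start): Frank
After step 1: Ivan

At step 1, the holder is Ivan.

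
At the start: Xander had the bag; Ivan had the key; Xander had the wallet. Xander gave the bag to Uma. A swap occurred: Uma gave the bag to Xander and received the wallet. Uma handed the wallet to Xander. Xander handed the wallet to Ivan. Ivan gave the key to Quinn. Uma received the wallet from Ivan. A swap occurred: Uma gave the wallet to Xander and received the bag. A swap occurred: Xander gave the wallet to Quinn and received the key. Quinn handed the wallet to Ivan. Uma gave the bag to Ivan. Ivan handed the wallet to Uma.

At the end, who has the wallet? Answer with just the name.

Answer: Uma

Derivation:
Tracking all object holders:
Start: bag:Xander, key:Ivan, wallet:Xander
Event 1 (give bag: Xander -> Uma). State: bag:Uma, key:Ivan, wallet:Xander
Event 2 (swap bag<->wallet: now bag:Xander, wallet:Uma). State: bag:Xander, key:Ivan, wallet:Uma
Event 3 (give wallet: Uma -> Xander). State: bag:Xander, key:Ivan, wallet:Xander
Event 4 (give wallet: Xander -> Ivan). State: bag:Xander, key:Ivan, wallet:Ivan
Event 5 (give key: Ivan -> Quinn). State: bag:Xander, key:Quinn, wallet:Ivan
Event 6 (give wallet: Ivan -> Uma). State: bag:Xander, key:Quinn, wallet:Uma
Event 7 (swap wallet<->bag: now wallet:Xander, bag:Uma). State: bag:Uma, key:Quinn, wallet:Xander
Event 8 (swap wallet<->key: now wallet:Quinn, key:Xander). State: bag:Uma, key:Xander, wallet:Quinn
Event 9 (give wallet: Quinn -> Ivan). State: bag:Uma, key:Xander, wallet:Ivan
Event 10 (give bag: Uma -> Ivan). State: bag:Ivan, key:Xander, wallet:Ivan
Event 11 (give wallet: Ivan -> Uma). State: bag:Ivan, key:Xander, wallet:Uma

Final state: bag:Ivan, key:Xander, wallet:Uma
The wallet is held by Uma.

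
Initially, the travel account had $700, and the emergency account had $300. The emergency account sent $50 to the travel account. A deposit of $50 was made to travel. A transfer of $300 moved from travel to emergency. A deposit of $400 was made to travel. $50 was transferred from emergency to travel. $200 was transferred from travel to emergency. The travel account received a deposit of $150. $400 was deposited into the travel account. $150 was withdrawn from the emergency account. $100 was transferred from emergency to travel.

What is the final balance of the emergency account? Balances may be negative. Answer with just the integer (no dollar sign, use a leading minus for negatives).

Tracking account balances step by step:
Start: travel=700, emergency=300
Event 1 (transfer 50 emergency -> travel): emergency: 300 - 50 = 250, travel: 700 + 50 = 750. Balances: travel=750, emergency=250
Event 2 (deposit 50 to travel): travel: 750 + 50 = 800. Balances: travel=800, emergency=250
Event 3 (transfer 300 travel -> emergency): travel: 800 - 300 = 500, emergency: 250 + 300 = 550. Balances: travel=500, emergency=550
Event 4 (deposit 400 to travel): travel: 500 + 400 = 900. Balances: travel=900, emergency=550
Event 5 (transfer 50 emergency -> travel): emergency: 550 - 50 = 500, travel: 900 + 50 = 950. Balances: travel=950, emergency=500
Event 6 (transfer 200 travel -> emergency): travel: 950 - 200 = 750, emergency: 500 + 200 = 700. Balances: travel=750, emergency=700
Event 7 (deposit 150 to travel): travel: 750 + 150 = 900. Balances: travel=900, emergency=700
Event 8 (deposit 400 to travel): travel: 900 + 400 = 1300. Balances: travel=1300, emergency=700
Event 9 (withdraw 150 from emergency): emergency: 700 - 150 = 550. Balances: travel=1300, emergency=550
Event 10 (transfer 100 emergency -> travel): emergency: 550 - 100 = 450, travel: 1300 + 100 = 1400. Balances: travel=1400, emergency=450

Final balance of emergency: 450

Answer: 450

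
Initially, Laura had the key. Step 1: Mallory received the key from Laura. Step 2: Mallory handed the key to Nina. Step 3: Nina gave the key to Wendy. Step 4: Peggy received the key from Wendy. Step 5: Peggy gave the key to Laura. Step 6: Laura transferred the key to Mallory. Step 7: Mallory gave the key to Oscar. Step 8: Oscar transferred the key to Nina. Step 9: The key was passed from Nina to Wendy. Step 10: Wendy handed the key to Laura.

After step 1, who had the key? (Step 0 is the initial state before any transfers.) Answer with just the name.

Answer: Mallory

Derivation:
Tracking the key holder through step 1:
After step 0 (start): Laura
After step 1: Mallory

At step 1, the holder is Mallory.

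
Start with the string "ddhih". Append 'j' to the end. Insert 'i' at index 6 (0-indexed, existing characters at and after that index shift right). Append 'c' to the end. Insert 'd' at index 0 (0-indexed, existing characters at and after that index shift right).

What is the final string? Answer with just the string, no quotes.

Applying each edit step by step:
Start: "ddhih"
Op 1 (append 'j'): "ddhih" -> "ddhihj"
Op 2 (insert 'i' at idx 6): "ddhihj" -> "ddhihji"
Op 3 (append 'c'): "ddhihji" -> "ddhihjic"
Op 4 (insert 'd' at idx 0): "ddhihjic" -> "dddhihjic"

Answer: dddhihjic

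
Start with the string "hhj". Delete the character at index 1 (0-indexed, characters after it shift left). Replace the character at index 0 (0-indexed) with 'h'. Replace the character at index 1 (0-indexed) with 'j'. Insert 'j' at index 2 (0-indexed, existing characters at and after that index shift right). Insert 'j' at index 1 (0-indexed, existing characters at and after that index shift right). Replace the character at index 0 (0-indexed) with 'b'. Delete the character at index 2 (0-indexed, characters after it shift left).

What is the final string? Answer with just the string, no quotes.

Applying each edit step by step:
Start: "hhj"
Op 1 (delete idx 1 = 'h'): "hhj" -> "hj"
Op 2 (replace idx 0: 'h' -> 'h'): "hj" -> "hj"
Op 3 (replace idx 1: 'j' -> 'j'): "hj" -> "hj"
Op 4 (insert 'j' at idx 2): "hj" -> "hjj"
Op 5 (insert 'j' at idx 1): "hjj" -> "hjjj"
Op 6 (replace idx 0: 'h' -> 'b'): "hjjj" -> "bjjj"
Op 7 (delete idx 2 = 'j'): "bjjj" -> "bjj"

Answer: bjj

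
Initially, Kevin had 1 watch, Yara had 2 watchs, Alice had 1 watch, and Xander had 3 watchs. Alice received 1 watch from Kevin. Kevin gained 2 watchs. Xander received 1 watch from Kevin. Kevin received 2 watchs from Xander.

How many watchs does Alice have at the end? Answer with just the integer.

Tracking counts step by step:
Start: Kevin=1, Yara=2, Alice=1, Xander=3
Event 1 (Kevin -> Alice, 1): Kevin: 1 -> 0, Alice: 1 -> 2. State: Kevin=0, Yara=2, Alice=2, Xander=3
Event 2 (Kevin +2): Kevin: 0 -> 2. State: Kevin=2, Yara=2, Alice=2, Xander=3
Event 3 (Kevin -> Xander, 1): Kevin: 2 -> 1, Xander: 3 -> 4. State: Kevin=1, Yara=2, Alice=2, Xander=4
Event 4 (Xander -> Kevin, 2): Xander: 4 -> 2, Kevin: 1 -> 3. State: Kevin=3, Yara=2, Alice=2, Xander=2

Alice's final count: 2

Answer: 2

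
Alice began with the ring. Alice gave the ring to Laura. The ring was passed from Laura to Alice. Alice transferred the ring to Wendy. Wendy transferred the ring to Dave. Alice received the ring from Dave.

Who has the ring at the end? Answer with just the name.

Answer: Alice

Derivation:
Tracking the ring through each event:
Start: Alice has the ring.
After event 1: Laura has the ring.
After event 2: Alice has the ring.
After event 3: Wendy has the ring.
After event 4: Dave has the ring.
After event 5: Alice has the ring.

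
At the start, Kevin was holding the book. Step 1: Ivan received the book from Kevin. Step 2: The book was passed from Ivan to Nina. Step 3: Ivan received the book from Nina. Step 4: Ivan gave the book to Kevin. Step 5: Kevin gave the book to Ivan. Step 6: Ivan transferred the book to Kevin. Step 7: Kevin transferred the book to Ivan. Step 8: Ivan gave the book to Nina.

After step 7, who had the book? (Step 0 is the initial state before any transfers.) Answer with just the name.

Answer: Ivan

Derivation:
Tracking the book holder through step 7:
After step 0 (start): Kevin
After step 1: Ivan
After step 2: Nina
After step 3: Ivan
After step 4: Kevin
After step 5: Ivan
After step 6: Kevin
After step 7: Ivan

At step 7, the holder is Ivan.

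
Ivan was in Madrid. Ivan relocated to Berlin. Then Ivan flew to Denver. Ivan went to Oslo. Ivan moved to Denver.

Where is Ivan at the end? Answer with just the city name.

Tracking Ivan's location:
Start: Ivan is in Madrid.
After move 1: Madrid -> Berlin. Ivan is in Berlin.
After move 2: Berlin -> Denver. Ivan is in Denver.
After move 3: Denver -> Oslo. Ivan is in Oslo.
After move 4: Oslo -> Denver. Ivan is in Denver.

Answer: Denver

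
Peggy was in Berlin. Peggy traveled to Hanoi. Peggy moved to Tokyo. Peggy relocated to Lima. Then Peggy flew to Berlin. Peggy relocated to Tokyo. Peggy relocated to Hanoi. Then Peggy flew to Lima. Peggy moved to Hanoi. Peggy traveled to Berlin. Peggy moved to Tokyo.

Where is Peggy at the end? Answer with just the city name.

Answer: Tokyo

Derivation:
Tracking Peggy's location:
Start: Peggy is in Berlin.
After move 1: Berlin -> Hanoi. Peggy is in Hanoi.
After move 2: Hanoi -> Tokyo. Peggy is in Tokyo.
After move 3: Tokyo -> Lima. Peggy is in Lima.
After move 4: Lima -> Berlin. Peggy is in Berlin.
After move 5: Berlin -> Tokyo. Peggy is in Tokyo.
After move 6: Tokyo -> Hanoi. Peggy is in Hanoi.
After move 7: Hanoi -> Lima. Peggy is in Lima.
After move 8: Lima -> Hanoi. Peggy is in Hanoi.
After move 9: Hanoi -> Berlin. Peggy is in Berlin.
After move 10: Berlin -> Tokyo. Peggy is in Tokyo.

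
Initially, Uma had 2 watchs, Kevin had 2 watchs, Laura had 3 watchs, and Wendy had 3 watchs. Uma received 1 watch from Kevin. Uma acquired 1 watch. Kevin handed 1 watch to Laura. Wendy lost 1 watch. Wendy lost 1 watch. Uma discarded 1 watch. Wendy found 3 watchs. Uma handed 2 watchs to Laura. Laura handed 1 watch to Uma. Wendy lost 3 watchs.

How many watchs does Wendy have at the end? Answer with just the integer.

Answer: 1

Derivation:
Tracking counts step by step:
Start: Uma=2, Kevin=2, Laura=3, Wendy=3
Event 1 (Kevin -> Uma, 1): Kevin: 2 -> 1, Uma: 2 -> 3. State: Uma=3, Kevin=1, Laura=3, Wendy=3
Event 2 (Uma +1): Uma: 3 -> 4. State: Uma=4, Kevin=1, Laura=3, Wendy=3
Event 3 (Kevin -> Laura, 1): Kevin: 1 -> 0, Laura: 3 -> 4. State: Uma=4, Kevin=0, Laura=4, Wendy=3
Event 4 (Wendy -1): Wendy: 3 -> 2. State: Uma=4, Kevin=0, Laura=4, Wendy=2
Event 5 (Wendy -1): Wendy: 2 -> 1. State: Uma=4, Kevin=0, Laura=4, Wendy=1
Event 6 (Uma -1): Uma: 4 -> 3. State: Uma=3, Kevin=0, Laura=4, Wendy=1
Event 7 (Wendy +3): Wendy: 1 -> 4. State: Uma=3, Kevin=0, Laura=4, Wendy=4
Event 8 (Uma -> Laura, 2): Uma: 3 -> 1, Laura: 4 -> 6. State: Uma=1, Kevin=0, Laura=6, Wendy=4
Event 9 (Laura -> Uma, 1): Laura: 6 -> 5, Uma: 1 -> 2. State: Uma=2, Kevin=0, Laura=5, Wendy=4
Event 10 (Wendy -3): Wendy: 4 -> 1. State: Uma=2, Kevin=0, Laura=5, Wendy=1

Wendy's final count: 1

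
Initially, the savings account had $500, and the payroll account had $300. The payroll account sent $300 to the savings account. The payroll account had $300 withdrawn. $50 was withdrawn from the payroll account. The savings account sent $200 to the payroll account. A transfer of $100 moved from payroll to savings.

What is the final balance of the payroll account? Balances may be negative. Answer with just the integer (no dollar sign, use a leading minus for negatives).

Answer: -250

Derivation:
Tracking account balances step by step:
Start: savings=500, payroll=300
Event 1 (transfer 300 payroll -> savings): payroll: 300 - 300 = 0, savings: 500 + 300 = 800. Balances: savings=800, payroll=0
Event 2 (withdraw 300 from payroll): payroll: 0 - 300 = -300. Balances: savings=800, payroll=-300
Event 3 (withdraw 50 from payroll): payroll: -300 - 50 = -350. Balances: savings=800, payroll=-350
Event 4 (transfer 200 savings -> payroll): savings: 800 - 200 = 600, payroll: -350 + 200 = -150. Balances: savings=600, payroll=-150
Event 5 (transfer 100 payroll -> savings): payroll: -150 - 100 = -250, savings: 600 + 100 = 700. Balances: savings=700, payroll=-250

Final balance of payroll: -250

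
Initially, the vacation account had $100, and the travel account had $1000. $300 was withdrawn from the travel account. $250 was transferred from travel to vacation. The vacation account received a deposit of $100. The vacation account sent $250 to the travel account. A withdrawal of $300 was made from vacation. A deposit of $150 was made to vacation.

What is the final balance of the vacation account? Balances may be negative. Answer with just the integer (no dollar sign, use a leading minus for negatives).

Tracking account balances step by step:
Start: vacation=100, travel=1000
Event 1 (withdraw 300 from travel): travel: 1000 - 300 = 700. Balances: vacation=100, travel=700
Event 2 (transfer 250 travel -> vacation): travel: 700 - 250 = 450, vacation: 100 + 250 = 350. Balances: vacation=350, travel=450
Event 3 (deposit 100 to vacation): vacation: 350 + 100 = 450. Balances: vacation=450, travel=450
Event 4 (transfer 250 vacation -> travel): vacation: 450 - 250 = 200, travel: 450 + 250 = 700. Balances: vacation=200, travel=700
Event 5 (withdraw 300 from vacation): vacation: 200 - 300 = -100. Balances: vacation=-100, travel=700
Event 6 (deposit 150 to vacation): vacation: -100 + 150 = 50. Balances: vacation=50, travel=700

Final balance of vacation: 50

Answer: 50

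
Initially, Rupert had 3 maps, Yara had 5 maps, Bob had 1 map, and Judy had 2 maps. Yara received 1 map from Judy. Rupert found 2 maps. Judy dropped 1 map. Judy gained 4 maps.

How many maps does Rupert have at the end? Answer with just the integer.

Answer: 5

Derivation:
Tracking counts step by step:
Start: Rupert=3, Yara=5, Bob=1, Judy=2
Event 1 (Judy -> Yara, 1): Judy: 2 -> 1, Yara: 5 -> 6. State: Rupert=3, Yara=6, Bob=1, Judy=1
Event 2 (Rupert +2): Rupert: 3 -> 5. State: Rupert=5, Yara=6, Bob=1, Judy=1
Event 3 (Judy -1): Judy: 1 -> 0. State: Rupert=5, Yara=6, Bob=1, Judy=0
Event 4 (Judy +4): Judy: 0 -> 4. State: Rupert=5, Yara=6, Bob=1, Judy=4

Rupert's final count: 5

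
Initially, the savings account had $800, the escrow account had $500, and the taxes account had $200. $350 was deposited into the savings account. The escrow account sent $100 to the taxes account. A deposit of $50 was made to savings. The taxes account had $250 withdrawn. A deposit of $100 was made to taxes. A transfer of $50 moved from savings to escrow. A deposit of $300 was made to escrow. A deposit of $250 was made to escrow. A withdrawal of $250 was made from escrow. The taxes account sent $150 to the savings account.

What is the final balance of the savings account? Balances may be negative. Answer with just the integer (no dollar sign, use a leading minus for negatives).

Answer: 1300

Derivation:
Tracking account balances step by step:
Start: savings=800, escrow=500, taxes=200
Event 1 (deposit 350 to savings): savings: 800 + 350 = 1150. Balances: savings=1150, escrow=500, taxes=200
Event 2 (transfer 100 escrow -> taxes): escrow: 500 - 100 = 400, taxes: 200 + 100 = 300. Balances: savings=1150, escrow=400, taxes=300
Event 3 (deposit 50 to savings): savings: 1150 + 50 = 1200. Balances: savings=1200, escrow=400, taxes=300
Event 4 (withdraw 250 from taxes): taxes: 300 - 250 = 50. Balances: savings=1200, escrow=400, taxes=50
Event 5 (deposit 100 to taxes): taxes: 50 + 100 = 150. Balances: savings=1200, escrow=400, taxes=150
Event 6 (transfer 50 savings -> escrow): savings: 1200 - 50 = 1150, escrow: 400 + 50 = 450. Balances: savings=1150, escrow=450, taxes=150
Event 7 (deposit 300 to escrow): escrow: 450 + 300 = 750. Balances: savings=1150, escrow=750, taxes=150
Event 8 (deposit 250 to escrow): escrow: 750 + 250 = 1000. Balances: savings=1150, escrow=1000, taxes=150
Event 9 (withdraw 250 from escrow): escrow: 1000 - 250 = 750. Balances: savings=1150, escrow=750, taxes=150
Event 10 (transfer 150 taxes -> savings): taxes: 150 - 150 = 0, savings: 1150 + 150 = 1300. Balances: savings=1300, escrow=750, taxes=0

Final balance of savings: 1300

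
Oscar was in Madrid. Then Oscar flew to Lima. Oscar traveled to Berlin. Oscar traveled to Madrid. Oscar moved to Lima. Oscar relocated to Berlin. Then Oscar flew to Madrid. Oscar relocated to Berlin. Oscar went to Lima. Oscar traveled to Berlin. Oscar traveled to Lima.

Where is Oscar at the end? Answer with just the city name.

Answer: Lima

Derivation:
Tracking Oscar's location:
Start: Oscar is in Madrid.
After move 1: Madrid -> Lima. Oscar is in Lima.
After move 2: Lima -> Berlin. Oscar is in Berlin.
After move 3: Berlin -> Madrid. Oscar is in Madrid.
After move 4: Madrid -> Lima. Oscar is in Lima.
After move 5: Lima -> Berlin. Oscar is in Berlin.
After move 6: Berlin -> Madrid. Oscar is in Madrid.
After move 7: Madrid -> Berlin. Oscar is in Berlin.
After move 8: Berlin -> Lima. Oscar is in Lima.
After move 9: Lima -> Berlin. Oscar is in Berlin.
After move 10: Berlin -> Lima. Oscar is in Lima.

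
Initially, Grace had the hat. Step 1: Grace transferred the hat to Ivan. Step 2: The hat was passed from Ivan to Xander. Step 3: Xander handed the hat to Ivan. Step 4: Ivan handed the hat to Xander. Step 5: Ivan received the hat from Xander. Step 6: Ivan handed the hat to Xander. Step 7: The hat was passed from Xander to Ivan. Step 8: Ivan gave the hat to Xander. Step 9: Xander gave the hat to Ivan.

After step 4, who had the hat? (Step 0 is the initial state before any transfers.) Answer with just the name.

Tracking the hat holder through step 4:
After step 0 (start): Grace
After step 1: Ivan
After step 2: Xander
After step 3: Ivan
After step 4: Xander

At step 4, the holder is Xander.

Answer: Xander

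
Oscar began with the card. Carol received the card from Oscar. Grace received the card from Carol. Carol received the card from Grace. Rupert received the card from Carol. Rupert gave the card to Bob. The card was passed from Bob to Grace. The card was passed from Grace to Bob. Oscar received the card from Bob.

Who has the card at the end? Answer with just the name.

Answer: Oscar

Derivation:
Tracking the card through each event:
Start: Oscar has the card.
After event 1: Carol has the card.
After event 2: Grace has the card.
After event 3: Carol has the card.
After event 4: Rupert has the card.
After event 5: Bob has the card.
After event 6: Grace has the card.
After event 7: Bob has the card.
After event 8: Oscar has the card.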